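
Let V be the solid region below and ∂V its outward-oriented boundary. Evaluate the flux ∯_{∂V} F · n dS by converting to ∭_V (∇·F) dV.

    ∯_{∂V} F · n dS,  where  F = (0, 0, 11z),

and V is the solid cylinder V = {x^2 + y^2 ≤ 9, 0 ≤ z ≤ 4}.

By the divergence theorem,

    ∯_{∂V} F · n dS = ∭_V (∇ · F) dV.

Compute the divergence:
    ∇ · F = ∂F_x/∂x + ∂F_y/∂y + ∂F_z/∂z = 0 + 0 + 11 = 11.

In cylindrical coordinates, x = r cos(θ), y = r sin(θ), z = z, dV = r dr dθ dz, with 0 ≤ r ≤ 3, 0 ≤ θ ≤ 2π, 0 ≤ z ≤ 4.

The integrand, after substitution and multiplying by the volume element, becomes (11) · r, so

    ∭_V (∇·F) dV = ∫_0^{2π} ∫_0^{3} ∫_0^{4} (11) · r dz dr dθ.

Inner (z from 0 to 4): 44r.
Middle (r from 0 to 3): 198.
Outer (θ from 0 to 2π): 396π.

Therefore ∯_{∂V} F · n dS = 396π.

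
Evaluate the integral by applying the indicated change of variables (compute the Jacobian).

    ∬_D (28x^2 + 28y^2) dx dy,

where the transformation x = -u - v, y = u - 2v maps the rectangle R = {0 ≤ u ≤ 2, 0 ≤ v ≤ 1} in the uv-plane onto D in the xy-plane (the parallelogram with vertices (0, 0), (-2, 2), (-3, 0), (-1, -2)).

Compute the Jacobian determinant of (x, y) with respect to (u, v):

    ∂(x,y)/∂(u,v) = | -1  -1 | = (-1)(-2) - (-1)(1) = 3.
                   | 1  -2 |

Its absolute value is |J| = 3 (the area scaling factor).

Substituting x = -u - v, y = u - 2v into the integrand,

    28x^2 + 28y^2 → 56u^2 - 56u v + 140v^2,

so the integral becomes

    ∬_R (56u^2 - 56u v + 140v^2) · |J| du dv = ∫_0^2 ∫_0^1 (168u^2 - 168u v + 420v^2) dv du.

Inner (v): 168u^2 - 84u + 140.
Outer (u): 560.

Therefore ∬_D (28x^2 + 28y^2) dx dy = 560.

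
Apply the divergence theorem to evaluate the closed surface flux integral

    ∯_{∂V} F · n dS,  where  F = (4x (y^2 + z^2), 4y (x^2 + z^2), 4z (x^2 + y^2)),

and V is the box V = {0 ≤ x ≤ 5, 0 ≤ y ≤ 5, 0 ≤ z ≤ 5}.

By the divergence theorem,

    ∯_{∂V} F · n dS = ∭_V (∇ · F) dV.

Compute the divergence:
    ∇ · F = ∂F_x/∂x + ∂F_y/∂y + ∂F_z/∂z = 4y^2 + 4z^2 + 4x^2 + 4z^2 + 4x^2 + 4y^2 = 8x^2 + 8y^2 + 8z^2.

V is a rectangular box, so dV = dx dy dz with 0 ≤ x ≤ 5, 0 ≤ y ≤ 5, 0 ≤ z ≤ 5.

Integrate (8x^2 + 8y^2 + 8z^2) over V as an iterated integral:

    ∭_V (∇·F) dV = ∫_0^{5} ∫_0^{5} ∫_0^{5} (8x^2 + 8y^2 + 8z^2) dz dy dx.

Inner (z from 0 to 5): 40x^2 + 40y^2 + 1000/3.
Middle (y from 0 to 5): 200x^2 + 10000/3.
Outer (x from 0 to 5): 25000.

Therefore ∯_{∂V} F · n dS = 25000.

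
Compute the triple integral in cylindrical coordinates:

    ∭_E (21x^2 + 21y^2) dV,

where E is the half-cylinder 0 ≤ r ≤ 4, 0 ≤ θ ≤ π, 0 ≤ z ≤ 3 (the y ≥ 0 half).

In cylindrical coordinates, x = r cos(θ), y = r sin(θ), z = z, and dV = r dr dθ dz.

The integrand becomes 21r^2, so

    ∭_E (21x^2 + 21y^2) dV = ∫_{0}^{π} ∫_{0}^{4} ∫_{0}^{3} (21r^2) · r dz dr dθ.

Inner (z): 63r^3.
Middle (r from 0 to 4): 4032.
Outer (θ): 4032π.

Therefore the triple integral equals 4032π.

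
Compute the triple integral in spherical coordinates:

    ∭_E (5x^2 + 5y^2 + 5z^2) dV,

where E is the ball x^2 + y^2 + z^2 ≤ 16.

In spherical coordinates, x = ρ sin(φ) cos(θ), y = ρ sin(φ) sin(θ), z = ρ cos(φ), and dV = ρ^2 sin(φ) dρ dφ dθ.

The integrand becomes 5ρ^2, so

    ∭_E (5x^2 + 5y^2 + 5z^2) dV = ∫_{0}^{2π} ∫_{0}^{π} ∫_{0}^{4} (5ρ^2) · ρ^2 sin(φ) dρ dφ dθ.

Inner (ρ): 1024sin(φ).
Middle (φ): 2048.
Outer (θ): 4096π.

Therefore the triple integral equals 4096π.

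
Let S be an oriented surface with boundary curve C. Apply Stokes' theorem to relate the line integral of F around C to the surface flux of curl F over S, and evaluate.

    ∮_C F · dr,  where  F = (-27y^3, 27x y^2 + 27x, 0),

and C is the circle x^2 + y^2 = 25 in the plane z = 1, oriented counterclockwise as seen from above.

Let S be the flat disk x^2 + y^2 ≤ 25 in the plane z = 1, with upward unit normal n̂ = ẑ. By Stokes' theorem,

    ∮_C F · dr = ∬_S (∇ × F) · n̂ dS = ∬_D (curl F)_z dA,

where D is the disk x^2 + y^2 ≤ 25.

Compute the curl of F = (-27y^3, 27x y^2 + 27x, 0):
    (∇ × F)_x = ∂F_z/∂y - ∂F_y/∂z = 0,
    (∇ × F)_y = ∂F_x/∂z - ∂F_z/∂x = 0,
    (∇ × F)_z = ∂F_y/∂x - ∂F_x/∂y = 108y^2 + 27.

On z = 1, (curl F)_z = 108y^2 + 27.

Convert to polar (x = r cos θ, y = r sin θ, dA = r dr dθ); the integrand becomes 108r^2sin(θ)^2 + 27, so

    ∬_D (curl F)_z dA = ∫_0^{2π} ∫_0^{5} (108r^2sin(θ)^2 + 27) · r dr dθ.

Inner (r from 0 to 5): 16875sin(θ)^2 + 675/2.
Outer (θ from 0 to 2π): 17550π.

Therefore ∮_C F · dr = 17550π.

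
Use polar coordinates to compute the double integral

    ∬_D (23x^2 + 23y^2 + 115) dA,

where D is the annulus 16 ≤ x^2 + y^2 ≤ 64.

The region D is 4 ≤ r ≤ 8, 0 ≤ θ ≤ 2π in polar coordinates, where x = r cos(θ), y = r sin(θ), and dA = r dr dθ.

Under the substitution, the integrand becomes 23r^2 + 115, so

    ∬_D (23x^2 + 23y^2 + 115) dA = ∫_{0}^{2π} ∫_{4}^{8} (23r^2 + 115) · r dr dθ.

Inner integral (in r): ∫_{4}^{8} (23r^2 + 115) · r dr = 24840.

Outer integral (in θ): ∫_{0}^{2π} (24840) dθ = 49680π.

Therefore ∬_D (23x^2 + 23y^2 + 115) dA = 49680π.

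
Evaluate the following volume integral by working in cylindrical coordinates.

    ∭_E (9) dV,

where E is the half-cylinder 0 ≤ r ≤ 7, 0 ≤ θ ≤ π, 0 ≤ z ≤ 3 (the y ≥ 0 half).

In cylindrical coordinates, x = r cos(θ), y = r sin(θ), z = z, and dV = r dr dθ dz.

The integrand becomes 9, so

    ∭_E (9) dV = ∫_{0}^{π} ∫_{0}^{7} ∫_{0}^{3} (9) · r dz dr dθ.

Inner (z): 27r.
Middle (r from 0 to 7): 1323/2.
Outer (θ): 1323π/2.

Therefore the triple integral equals 1323π/2.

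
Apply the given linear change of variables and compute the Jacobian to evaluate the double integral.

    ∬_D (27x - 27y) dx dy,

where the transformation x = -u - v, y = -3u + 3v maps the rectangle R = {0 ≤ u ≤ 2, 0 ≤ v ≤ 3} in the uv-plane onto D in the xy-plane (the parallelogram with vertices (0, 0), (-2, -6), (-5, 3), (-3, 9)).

Compute the Jacobian determinant of (x, y) with respect to (u, v):

    ∂(x,y)/∂(u,v) = | -1  -1 | = (-1)(3) - (-1)(-3) = -6.
                   | -3  3 |

Its absolute value is |J| = 6 (the area scaling factor).

Substituting x = -u - v, y = -3u + 3v into the integrand,

    27x - 27y → 54u - 108v,

so the integral becomes

    ∬_R (54u - 108v) · |J| du dv = ∫_0^2 ∫_0^3 (324u - 648v) dv du.

Inner (v): 972u - 2916.
Outer (u): -3888.

Therefore ∬_D (27x - 27y) dx dy = -3888.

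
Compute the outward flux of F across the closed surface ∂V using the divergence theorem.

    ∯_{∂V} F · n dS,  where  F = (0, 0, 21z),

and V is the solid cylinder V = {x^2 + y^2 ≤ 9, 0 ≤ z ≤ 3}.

By the divergence theorem,

    ∯_{∂V} F · n dS = ∭_V (∇ · F) dV.

Compute the divergence:
    ∇ · F = ∂F_x/∂x + ∂F_y/∂y + ∂F_z/∂z = 0 + 0 + 21 = 21.

In cylindrical coordinates, x = r cos(θ), y = r sin(θ), z = z, dV = r dr dθ dz, with 0 ≤ r ≤ 3, 0 ≤ θ ≤ 2π, 0 ≤ z ≤ 3.

The integrand, after substitution and multiplying by the volume element, becomes (21) · r, so

    ∭_V (∇·F) dV = ∫_0^{2π} ∫_0^{3} ∫_0^{3} (21) · r dz dr dθ.

Inner (z from 0 to 3): 63r.
Middle (r from 0 to 3): 567/2.
Outer (θ from 0 to 2π): 567π.

Therefore ∯_{∂V} F · n dS = 567π.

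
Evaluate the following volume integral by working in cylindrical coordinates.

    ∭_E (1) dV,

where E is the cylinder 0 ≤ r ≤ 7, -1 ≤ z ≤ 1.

In cylindrical coordinates, x = r cos(θ), y = r sin(θ), z = z, and dV = r dr dθ dz.

The integrand becomes 1, so

    ∭_E (1) dV = ∫_{0}^{2π} ∫_{0}^{7} ∫_{-1}^{1} (1) · r dz dr dθ.

Inner (z): 2r.
Middle (r from 0 to 7): 49.
Outer (θ): 98π.

Therefore the triple integral equals 98π.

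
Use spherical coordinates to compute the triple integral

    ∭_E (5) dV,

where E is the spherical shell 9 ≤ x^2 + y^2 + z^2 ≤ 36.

In spherical coordinates, x = ρ sin(φ) cos(θ), y = ρ sin(φ) sin(θ), z = ρ cos(φ), and dV = ρ^2 sin(φ) dρ dφ dθ.

The integrand becomes 5, so

    ∭_E (5) dV = ∫_{0}^{2π} ∫_{0}^{π} ∫_{3}^{6} (5) · ρ^2 sin(φ) dρ dφ dθ.

Inner (ρ): 315sin(φ).
Middle (φ): 630.
Outer (θ): 1260π.

Therefore the triple integral equals 1260π.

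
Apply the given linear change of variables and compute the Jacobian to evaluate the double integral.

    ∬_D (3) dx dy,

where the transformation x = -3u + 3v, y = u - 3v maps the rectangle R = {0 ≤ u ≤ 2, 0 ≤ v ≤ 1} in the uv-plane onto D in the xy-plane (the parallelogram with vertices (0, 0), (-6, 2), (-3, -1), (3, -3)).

Compute the Jacobian determinant of (x, y) with respect to (u, v):

    ∂(x,y)/∂(u,v) = | -3  3 | = (-3)(-3) - (3)(1) = 6.
                   | 1  -3 |

Its absolute value is |J| = 6 (the area scaling factor).

Substituting x = -3u + 3v, y = u - 3v into the integrand,

    3 → 3,

so the integral becomes

    ∬_R (3) · |J| du dv = ∫_0^2 ∫_0^1 (18) dv du.

Inner (v): 18.
Outer (u): 36.

Therefore ∬_D (3) dx dy = 36.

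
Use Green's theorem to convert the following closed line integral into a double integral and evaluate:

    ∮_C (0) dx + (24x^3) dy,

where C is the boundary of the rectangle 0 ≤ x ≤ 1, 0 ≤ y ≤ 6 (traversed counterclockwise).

Green's theorem converts the closed line integral into a double integral over the enclosed region D:

    ∮_C P dx + Q dy = ∬_D (∂Q/∂x - ∂P/∂y) dA.

Here P = 0, Q = 24x^3, so

    ∂Q/∂x = 72x^2,    ∂P/∂y = 0,
    ∂Q/∂x - ∂P/∂y = 72x^2.

D is the region 0 ≤ x ≤ 1, 0 ≤ y ≤ 6. Evaluating the double integral:

    ∬_D (72x^2) dA = ∫_0^{1} ∫_0^{6} (72x^2) dy dx.

Inner (y from 0 to 6): 432x^2.
Outer (x from 0 to 1): 144.

Therefore ∮_C P dx + Q dy = 144.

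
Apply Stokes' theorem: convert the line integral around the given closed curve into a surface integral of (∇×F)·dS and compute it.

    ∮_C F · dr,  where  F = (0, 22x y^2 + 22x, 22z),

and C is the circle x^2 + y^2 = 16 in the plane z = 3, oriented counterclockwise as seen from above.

Let S be the flat disk x^2 + y^2 ≤ 16 in the plane z = 3, with upward unit normal n̂ = ẑ. By Stokes' theorem,

    ∮_C F · dr = ∬_S (∇ × F) · n̂ dS = ∬_D (curl F)_z dA,

where D is the disk x^2 + y^2 ≤ 16.

Compute the curl of F = (0, 22x y^2 + 22x, 22z):
    (∇ × F)_x = ∂F_z/∂y - ∂F_y/∂z = 0,
    (∇ × F)_y = ∂F_x/∂z - ∂F_z/∂x = 0,
    (∇ × F)_z = ∂F_y/∂x - ∂F_x/∂y = 22y^2 + 22.

On z = 3, (curl F)_z = 22y^2 + 22.

Convert to polar (x = r cos θ, y = r sin θ, dA = r dr dθ); the integrand becomes 22r^2sin(θ)^2 + 22, so

    ∬_D (curl F)_z dA = ∫_0^{2π} ∫_0^{4} (22r^2sin(θ)^2 + 22) · r dr dθ.

Inner (r from 0 to 4): 1408sin(θ)^2 + 176.
Outer (θ from 0 to 2π): 1760π.

Therefore ∮_C F · dr = 1760π.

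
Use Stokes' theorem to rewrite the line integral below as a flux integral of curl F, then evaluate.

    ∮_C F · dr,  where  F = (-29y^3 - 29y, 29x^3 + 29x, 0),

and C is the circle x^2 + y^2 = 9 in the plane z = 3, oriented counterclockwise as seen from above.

Let S be the flat disk x^2 + y^2 ≤ 9 in the plane z = 3, with upward unit normal n̂ = ẑ. By Stokes' theorem,

    ∮_C F · dr = ∬_S (∇ × F) · n̂ dS = ∬_D (curl F)_z dA,

where D is the disk x^2 + y^2 ≤ 9.

Compute the curl of F = (-29y^3 - 29y, 29x^3 + 29x, 0):
    (∇ × F)_x = ∂F_z/∂y - ∂F_y/∂z = 0,
    (∇ × F)_y = ∂F_x/∂z - ∂F_z/∂x = 0,
    (∇ × F)_z = ∂F_y/∂x - ∂F_x/∂y = 87x^2 + 87y^2 + 58.

On z = 3, (curl F)_z = 87x^2 + 87y^2 + 58.

Convert to polar (x = r cos θ, y = r sin θ, dA = r dr dθ); the integrand becomes 87r^2 + 58, so

    ∬_D (curl F)_z dA = ∫_0^{2π} ∫_0^{3} (87r^2 + 58) · r dr dθ.

Inner (r from 0 to 3): 8091/4.
Outer (θ from 0 to 2π): 8091π/2.

Therefore ∮_C F · dr = 8091π/2.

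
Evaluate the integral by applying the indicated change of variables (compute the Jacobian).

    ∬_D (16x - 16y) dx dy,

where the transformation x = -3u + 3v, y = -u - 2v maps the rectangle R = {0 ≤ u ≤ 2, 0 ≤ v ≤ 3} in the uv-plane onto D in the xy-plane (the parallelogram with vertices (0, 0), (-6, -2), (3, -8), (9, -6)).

Compute the Jacobian determinant of (x, y) with respect to (u, v):

    ∂(x,y)/∂(u,v) = | -3  3 | = (-3)(-2) - (3)(-1) = 9.
                   | -1  -2 |

Its absolute value is |J| = 9 (the area scaling factor).

Substituting x = -3u + 3v, y = -u - 2v into the integrand,

    16x - 16y → -32u + 80v,

so the integral becomes

    ∬_R (-32u + 80v) · |J| du dv = ∫_0^2 ∫_0^3 (-288u + 720v) dv du.

Inner (v): 3240 - 864u.
Outer (u): 4752.

Therefore ∬_D (16x - 16y) dx dy = 4752.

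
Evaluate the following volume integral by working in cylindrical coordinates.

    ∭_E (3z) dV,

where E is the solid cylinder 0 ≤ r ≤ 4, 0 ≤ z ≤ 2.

In cylindrical coordinates, x = r cos(θ), y = r sin(θ), z = z, and dV = r dr dθ dz.

The integrand becomes 3z, so

    ∭_E (3z) dV = ∫_{0}^{2π} ∫_{0}^{4} ∫_{0}^{2} (3z) · r dz dr dθ.

Inner (z): 6r.
Middle (r from 0 to 4): 48.
Outer (θ): 96π.

Therefore the triple integral equals 96π.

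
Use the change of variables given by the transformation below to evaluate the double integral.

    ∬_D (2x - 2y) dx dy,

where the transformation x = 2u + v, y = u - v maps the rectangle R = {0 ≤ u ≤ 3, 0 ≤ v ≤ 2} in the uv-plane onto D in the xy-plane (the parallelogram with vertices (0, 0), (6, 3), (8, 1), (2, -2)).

Compute the Jacobian determinant of (x, y) with respect to (u, v):

    ∂(x,y)/∂(u,v) = | 2  1 | = (2)(-1) - (1)(1) = -3.
                   | 1  -1 |

Its absolute value is |J| = 3 (the area scaling factor).

Substituting x = 2u + v, y = u - v into the integrand,

    2x - 2y → 2u + 4v,

so the integral becomes

    ∬_R (2u + 4v) · |J| du dv = ∫_0^3 ∫_0^2 (6u + 12v) dv du.

Inner (v): 12u + 24.
Outer (u): 126.

Therefore ∬_D (2x - 2y) dx dy = 126.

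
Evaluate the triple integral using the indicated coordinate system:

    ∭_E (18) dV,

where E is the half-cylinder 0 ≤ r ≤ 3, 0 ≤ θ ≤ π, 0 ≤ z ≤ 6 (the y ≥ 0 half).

In cylindrical coordinates, x = r cos(θ), y = r sin(θ), z = z, and dV = r dr dθ dz.

The integrand becomes 18, so

    ∭_E (18) dV = ∫_{0}^{π} ∫_{0}^{3} ∫_{0}^{6} (18) · r dz dr dθ.

Inner (z): 108r.
Middle (r from 0 to 3): 486.
Outer (θ): 486π.

Therefore the triple integral equals 486π.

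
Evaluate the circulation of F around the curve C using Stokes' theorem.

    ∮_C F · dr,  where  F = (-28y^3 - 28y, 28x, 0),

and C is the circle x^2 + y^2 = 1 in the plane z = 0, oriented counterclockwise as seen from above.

Let S be the flat disk x^2 + y^2 ≤ 1 in the plane z = 0, with upward unit normal n̂ = ẑ. By Stokes' theorem,

    ∮_C F · dr = ∬_S (∇ × F) · n̂ dS = ∬_D (curl F)_z dA,

where D is the disk x^2 + y^2 ≤ 1.

Compute the curl of F = (-28y^3 - 28y, 28x, 0):
    (∇ × F)_x = ∂F_z/∂y - ∂F_y/∂z = 0,
    (∇ × F)_y = ∂F_x/∂z - ∂F_z/∂x = 0,
    (∇ × F)_z = ∂F_y/∂x - ∂F_x/∂y = 84y^2 + 56.

On z = 0, (curl F)_z = 84y^2 + 56.

Convert to polar (x = r cos θ, y = r sin θ, dA = r dr dθ); the integrand becomes 84r^2sin(θ)^2 + 56, so

    ∬_D (curl F)_z dA = ∫_0^{2π} ∫_0^{1} (84r^2sin(θ)^2 + 56) · r dr dθ.

Inner (r from 0 to 1): 21sin(θ)^2 + 28.
Outer (θ from 0 to 2π): 77π.

Therefore ∮_C F · dr = 77π.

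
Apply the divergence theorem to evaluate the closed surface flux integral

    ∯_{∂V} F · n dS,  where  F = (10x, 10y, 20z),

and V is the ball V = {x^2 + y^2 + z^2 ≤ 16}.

By the divergence theorem,

    ∯_{∂V} F · n dS = ∭_V (∇ · F) dV.

Compute the divergence:
    ∇ · F = ∂F_x/∂x + ∂F_y/∂y + ∂F_z/∂z = 10 + 10 + 20 = 40.

In spherical coordinates, x = ρ sin(φ) cos(θ), y = ρ sin(φ) sin(θ), z = ρ cos(φ), dV = ρ^2 sin(φ) dρ dφ dθ, with 0 ≤ ρ ≤ 4, 0 ≤ φ ≤ π, 0 ≤ θ ≤ 2π.

The integrand, after substitution and multiplying by the volume element, becomes (40) · ρ^2 sin(φ), so

    ∭_V (∇·F) dV = ∫_0^{2π} ∫_0^{π} ∫_0^{4} (40) · ρ^2 sin(φ) dρ dφ dθ.

Inner (ρ from 0 to 4): 2560sin(φ)/3.
Middle (φ from 0 to π): 5120/3.
Outer (θ from 0 to 2π): 10240π/3.

Therefore ∯_{∂V} F · n dS = 10240π/3.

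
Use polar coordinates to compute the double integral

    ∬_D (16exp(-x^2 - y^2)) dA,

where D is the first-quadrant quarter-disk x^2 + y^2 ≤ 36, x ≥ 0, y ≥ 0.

The region D is 0 ≤ r ≤ 6, 0 ≤ θ ≤ π/2 in polar coordinates, where x = r cos(θ), y = r sin(θ), and dA = r dr dθ.

Under the substitution, the integrand becomes 16exp(-r^2), so

    ∬_D (16exp(-x^2 - y^2)) dA = ∫_{0}^{π/2} ∫_{0}^{6} (16exp(-r^2)) · r dr dθ.

Inner integral (in r): ∫_{0}^{6} (16exp(-r^2)) · r dr = 8 - 8exp(-36).

Outer integral (in θ): ∫_{0}^{π/2} (8 - 8exp(-36)) dθ = -4π exp(-36) + 4π.

Therefore ∬_D (16exp(-x^2 - y^2)) dA = -4π exp(-36) + 4π.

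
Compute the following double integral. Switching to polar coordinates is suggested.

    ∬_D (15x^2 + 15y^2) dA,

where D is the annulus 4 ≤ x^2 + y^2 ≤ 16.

The region D is 2 ≤ r ≤ 4, 0 ≤ θ ≤ 2π in polar coordinates, where x = r cos(θ), y = r sin(θ), and dA = r dr dθ.

Under the substitution, the integrand becomes 15r^2, so

    ∬_D (15x^2 + 15y^2) dA = ∫_{0}^{2π} ∫_{2}^{4} (15r^2) · r dr dθ.

Inner integral (in r): ∫_{2}^{4} (15r^2) · r dr = 900.

Outer integral (in θ): ∫_{0}^{2π} (900) dθ = 1800π.

Therefore ∬_D (15x^2 + 15y^2) dA = 1800π.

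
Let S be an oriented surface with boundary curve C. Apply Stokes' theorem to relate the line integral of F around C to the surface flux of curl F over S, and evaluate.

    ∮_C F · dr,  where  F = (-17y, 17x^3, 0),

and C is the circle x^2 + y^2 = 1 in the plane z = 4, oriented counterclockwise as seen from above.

Let S be the flat disk x^2 + y^2 ≤ 1 in the plane z = 4, with upward unit normal n̂ = ẑ. By Stokes' theorem,

    ∮_C F · dr = ∬_S (∇ × F) · n̂ dS = ∬_D (curl F)_z dA,

where D is the disk x^2 + y^2 ≤ 1.

Compute the curl of F = (-17y, 17x^3, 0):
    (∇ × F)_x = ∂F_z/∂y - ∂F_y/∂z = 0,
    (∇ × F)_y = ∂F_x/∂z - ∂F_z/∂x = 0,
    (∇ × F)_z = ∂F_y/∂x - ∂F_x/∂y = 51x^2 + 17.

On z = 4, (curl F)_z = 51x^2 + 17.

Convert to polar (x = r cos θ, y = r sin θ, dA = r dr dθ); the integrand becomes 51r^2cos(θ)^2 + 17, so

    ∬_D (curl F)_z dA = ∫_0^{2π} ∫_0^{1} (51r^2cos(θ)^2 + 17) · r dr dθ.

Inner (r from 0 to 1): 51cos(θ)^2/4 + 17/2.
Outer (θ from 0 to 2π): 119π/4.

Therefore ∮_C F · dr = 119π/4.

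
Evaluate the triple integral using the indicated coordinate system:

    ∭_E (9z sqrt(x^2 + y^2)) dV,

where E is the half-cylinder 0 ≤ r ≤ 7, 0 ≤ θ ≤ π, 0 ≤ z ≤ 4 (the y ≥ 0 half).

In cylindrical coordinates, x = r cos(θ), y = r sin(θ), z = z, and dV = r dr dθ dz.

The integrand becomes 9r z, so

    ∭_E (9z sqrt(x^2 + y^2)) dV = ∫_{0}^{π} ∫_{0}^{7} ∫_{0}^{4} (9r z) · r dz dr dθ.

Inner (z): 72r^2.
Middle (r from 0 to 7): 8232.
Outer (θ): 8232π.

Therefore the triple integral equals 8232π.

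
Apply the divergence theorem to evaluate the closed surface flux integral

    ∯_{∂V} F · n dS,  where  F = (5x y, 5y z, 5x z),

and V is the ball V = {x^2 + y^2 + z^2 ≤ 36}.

By the divergence theorem,

    ∯_{∂V} F · n dS = ∭_V (∇ · F) dV.

Compute the divergence:
    ∇ · F = ∂F_x/∂x + ∂F_y/∂y + ∂F_z/∂z = 5y + 5z + 5x = 5x + 5y + 5z.

In spherical coordinates, x = ρ sin(φ) cos(θ), y = ρ sin(φ) sin(θ), z = ρ cos(φ), dV = ρ^2 sin(φ) dρ dφ dθ, with 0 ≤ ρ ≤ 6, 0 ≤ φ ≤ π, 0 ≤ θ ≤ 2π.

The integrand, after substitution and multiplying by the volume element, becomes (5ρ (sqrt(2)sin(φ)sin(θ + π/4) + cos(φ))) · ρ^2 sin(φ), so

    ∭_V (∇·F) dV = ∫_0^{2π} ∫_0^{π} ∫_0^{6} (5ρ (sqrt(2)sin(φ)sin(θ + π/4) + cos(φ))) · ρ^2 sin(φ) dρ dφ dθ.

Inner (ρ from 0 to 6): 1620(sqrt(2)sin(φ)sin(θ + π/4) + cos(φ))sin(φ).
Middle (φ from 0 to π): 810sqrt(2)π sin(θ + π/4).
Outer (θ from 0 to 2π): 0.

Therefore ∯_{∂V} F · n dS = 0.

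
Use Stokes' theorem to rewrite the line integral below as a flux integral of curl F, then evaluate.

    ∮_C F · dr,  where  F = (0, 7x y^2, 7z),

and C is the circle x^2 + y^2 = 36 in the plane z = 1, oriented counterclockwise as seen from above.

Let S be the flat disk x^2 + y^2 ≤ 36 in the plane z = 1, with upward unit normal n̂ = ẑ. By Stokes' theorem,

    ∮_C F · dr = ∬_S (∇ × F) · n̂ dS = ∬_D (curl F)_z dA,

where D is the disk x^2 + y^2 ≤ 36.

Compute the curl of F = (0, 7x y^2, 7z):
    (∇ × F)_x = ∂F_z/∂y - ∂F_y/∂z = 0,
    (∇ × F)_y = ∂F_x/∂z - ∂F_z/∂x = 0,
    (∇ × F)_z = ∂F_y/∂x - ∂F_x/∂y = 7y^2.

On z = 1, (curl F)_z = 7y^2.

Convert to polar (x = r cos θ, y = r sin θ, dA = r dr dθ); the integrand becomes 7r^2sin(θ)^2, so

    ∬_D (curl F)_z dA = ∫_0^{2π} ∫_0^{6} (7r^2sin(θ)^2) · r dr dθ.

Inner (r from 0 to 6): 2268sin(θ)^2.
Outer (θ from 0 to 2π): 2268π.

Therefore ∮_C F · dr = 2268π.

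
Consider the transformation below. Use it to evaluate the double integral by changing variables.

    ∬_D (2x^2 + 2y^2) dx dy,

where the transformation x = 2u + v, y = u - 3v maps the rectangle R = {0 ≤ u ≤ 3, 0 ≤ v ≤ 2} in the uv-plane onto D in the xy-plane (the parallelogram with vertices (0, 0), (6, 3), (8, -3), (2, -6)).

Compute the Jacobian determinant of (x, y) with respect to (u, v):

    ∂(x,y)/∂(u,v) = | 2  1 | = (2)(-3) - (1)(1) = -7.
                   | 1  -3 |

Its absolute value is |J| = 7 (the area scaling factor).

Substituting x = 2u + v, y = u - 3v into the integrand,

    2x^2 + 2y^2 → 10u^2 - 4u v + 20v^2,

so the integral becomes

    ∬_R (10u^2 - 4u v + 20v^2) · |J| du dv = ∫_0^3 ∫_0^2 (70u^2 - 28u v + 140v^2) dv du.

Inner (v): 140u^2 - 56u + 1120/3.
Outer (u): 2128.

Therefore ∬_D (2x^2 + 2y^2) dx dy = 2128.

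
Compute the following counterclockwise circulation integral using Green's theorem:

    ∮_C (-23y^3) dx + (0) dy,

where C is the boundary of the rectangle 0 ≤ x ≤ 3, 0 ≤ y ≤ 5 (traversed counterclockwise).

Green's theorem converts the closed line integral into a double integral over the enclosed region D:

    ∮_C P dx + Q dy = ∬_D (∂Q/∂x - ∂P/∂y) dA.

Here P = -23y^3, Q = 0, so

    ∂Q/∂x = 0,    ∂P/∂y = -69y^2,
    ∂Q/∂x - ∂P/∂y = 69y^2.

D is the region 0 ≤ x ≤ 3, 0 ≤ y ≤ 5. Evaluating the double integral:

    ∬_D (69y^2) dA = ∫_0^{3} ∫_0^{5} (69y^2) dy dx.

Inner (y from 0 to 5): 2875.
Outer (x from 0 to 3): 8625.

Therefore ∮_C P dx + Q dy = 8625.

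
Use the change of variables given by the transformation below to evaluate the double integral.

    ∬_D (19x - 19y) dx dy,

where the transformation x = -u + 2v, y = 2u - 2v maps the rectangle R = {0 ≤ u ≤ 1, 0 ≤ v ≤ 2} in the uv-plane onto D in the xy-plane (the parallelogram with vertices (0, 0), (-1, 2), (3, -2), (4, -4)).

Compute the Jacobian determinant of (x, y) with respect to (u, v):

    ∂(x,y)/∂(u,v) = | -1  2 | = (-1)(-2) - (2)(2) = -2.
                   | 2  -2 |

Its absolute value is |J| = 2 (the area scaling factor).

Substituting x = -u + 2v, y = 2u - 2v into the integrand,

    19x - 19y → -57u + 76v,

so the integral becomes

    ∬_R (-57u + 76v) · |J| du dv = ∫_0^1 ∫_0^2 (-114u + 152v) dv du.

Inner (v): 304 - 228u.
Outer (u): 190.

Therefore ∬_D (19x - 19y) dx dy = 190.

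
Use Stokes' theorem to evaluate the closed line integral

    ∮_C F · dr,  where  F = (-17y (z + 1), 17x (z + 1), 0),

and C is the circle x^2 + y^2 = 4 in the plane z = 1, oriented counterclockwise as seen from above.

Let S be the flat disk x^2 + y^2 ≤ 4 in the plane z = 1, with upward unit normal n̂ = ẑ. By Stokes' theorem,

    ∮_C F · dr = ∬_S (∇ × F) · n̂ dS = ∬_D (curl F)_z dA,

where D is the disk x^2 + y^2 ≤ 4.

Compute the curl of F = (-17y (z + 1), 17x (z + 1), 0):
    (∇ × F)_x = ∂F_z/∂y - ∂F_y/∂z = -17x,
    (∇ × F)_y = ∂F_x/∂z - ∂F_z/∂x = -17y,
    (∇ × F)_z = ∂F_y/∂x - ∂F_x/∂y = 34z + 34.

On z = 1, (curl F)_z = 68.

Convert to polar (x = r cos θ, y = r sin θ, dA = r dr dθ); the integrand becomes 68, so

    ∬_D (curl F)_z dA = ∫_0^{2π} ∫_0^{2} (68) · r dr dθ.

Inner (r from 0 to 2): 136.
Outer (θ from 0 to 2π): 272π.

Therefore ∮_C F · dr = 272π.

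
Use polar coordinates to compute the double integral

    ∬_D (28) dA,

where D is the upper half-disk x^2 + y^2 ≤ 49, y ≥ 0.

The region D is 0 ≤ r ≤ 7, 0 ≤ θ ≤ π in polar coordinates, where x = r cos(θ), y = r sin(θ), and dA = r dr dθ.

Under the substitution, the integrand becomes 28, so

    ∬_D (28) dA = ∫_{0}^{π} ∫_{0}^{7} (28) · r dr dθ.

Inner integral (in r): ∫_{0}^{7} (28) · r dr = 686.

Outer integral (in θ): ∫_{0}^{π} (686) dθ = 686π.

Therefore ∬_D (28) dA = 686π.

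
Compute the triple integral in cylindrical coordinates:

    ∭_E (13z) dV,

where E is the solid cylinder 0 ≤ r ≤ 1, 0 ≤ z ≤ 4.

In cylindrical coordinates, x = r cos(θ), y = r sin(θ), z = z, and dV = r dr dθ dz.

The integrand becomes 13z, so

    ∭_E (13z) dV = ∫_{0}^{2π} ∫_{0}^{1} ∫_{0}^{4} (13z) · r dz dr dθ.

Inner (z): 104r.
Middle (r from 0 to 1): 52.
Outer (θ): 104π.

Therefore the triple integral equals 104π.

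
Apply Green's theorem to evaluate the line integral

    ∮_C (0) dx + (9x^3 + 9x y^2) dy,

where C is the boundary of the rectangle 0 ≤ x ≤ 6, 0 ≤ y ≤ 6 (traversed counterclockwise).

Green's theorem converts the closed line integral into a double integral over the enclosed region D:

    ∮_C P dx + Q dy = ∬_D (∂Q/∂x - ∂P/∂y) dA.

Here P = 0, Q = 9x^3 + 9x y^2, so

    ∂Q/∂x = 27x^2 + 9y^2,    ∂P/∂y = 0,
    ∂Q/∂x - ∂P/∂y = 27x^2 + 9y^2.

D is the region 0 ≤ x ≤ 6, 0 ≤ y ≤ 6. Evaluating the double integral:

    ∬_D (27x^2 + 9y^2) dA = ∫_0^{6} ∫_0^{6} (27x^2 + 9y^2) dy dx.

Inner (y from 0 to 6): 162x^2 + 648.
Outer (x from 0 to 6): 15552.

Therefore ∮_C P dx + Q dy = 15552.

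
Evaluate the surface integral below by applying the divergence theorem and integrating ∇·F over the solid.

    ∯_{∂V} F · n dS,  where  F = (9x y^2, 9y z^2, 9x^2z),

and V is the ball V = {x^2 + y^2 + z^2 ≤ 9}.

By the divergence theorem,

    ∯_{∂V} F · n dS = ∭_V (∇ · F) dV.

Compute the divergence:
    ∇ · F = ∂F_x/∂x + ∂F_y/∂y + ∂F_z/∂z = 9y^2 + 9z^2 + 9x^2 = 9x^2 + 9y^2 + 9z^2.

In spherical coordinates, x = ρ sin(φ) cos(θ), y = ρ sin(φ) sin(θ), z = ρ cos(φ), dV = ρ^2 sin(φ) dρ dφ dθ, with 0 ≤ ρ ≤ 3, 0 ≤ φ ≤ π, 0 ≤ θ ≤ 2π.

The integrand, after substitution and multiplying by the volume element, becomes (9ρ^2) · ρ^2 sin(φ), so

    ∭_V (∇·F) dV = ∫_0^{2π} ∫_0^{π} ∫_0^{3} (9ρ^2) · ρ^2 sin(φ) dρ dφ dθ.

Inner (ρ from 0 to 3): 2187sin(φ)/5.
Middle (φ from 0 to π): 4374/5.
Outer (θ from 0 to 2π): 8748π/5.

Therefore ∯_{∂V} F · n dS = 8748π/5.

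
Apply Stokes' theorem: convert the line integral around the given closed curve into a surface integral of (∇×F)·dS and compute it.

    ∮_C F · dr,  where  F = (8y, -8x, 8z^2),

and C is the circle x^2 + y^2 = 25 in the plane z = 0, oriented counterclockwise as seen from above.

Let S be the flat disk x^2 + y^2 ≤ 25 in the plane z = 0, with upward unit normal n̂ = ẑ. By Stokes' theorem,

    ∮_C F · dr = ∬_S (∇ × F) · n̂ dS = ∬_D (curl F)_z dA,

where D is the disk x^2 + y^2 ≤ 25.

Compute the curl of F = (8y, -8x, 8z^2):
    (∇ × F)_x = ∂F_z/∂y - ∂F_y/∂z = 0,
    (∇ × F)_y = ∂F_x/∂z - ∂F_z/∂x = 0,
    (∇ × F)_z = ∂F_y/∂x - ∂F_x/∂y = -16.

On z = 0, (curl F)_z = -16.

Convert to polar (x = r cos θ, y = r sin θ, dA = r dr dθ); the integrand becomes -16, so

    ∬_D (curl F)_z dA = ∫_0^{2π} ∫_0^{5} (-16) · r dr dθ.

Inner (r from 0 to 5): -200.
Outer (θ from 0 to 2π): -400π.

Therefore ∮_C F · dr = -400π.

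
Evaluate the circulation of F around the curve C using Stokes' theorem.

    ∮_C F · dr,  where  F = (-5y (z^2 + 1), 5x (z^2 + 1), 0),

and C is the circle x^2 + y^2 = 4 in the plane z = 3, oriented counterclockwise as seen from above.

Let S be the flat disk x^2 + y^2 ≤ 4 in the plane z = 3, with upward unit normal n̂ = ẑ. By Stokes' theorem,

    ∮_C F · dr = ∬_S (∇ × F) · n̂ dS = ∬_D (curl F)_z dA,

where D is the disk x^2 + y^2 ≤ 4.

Compute the curl of F = (-5y (z^2 + 1), 5x (z^2 + 1), 0):
    (∇ × F)_x = ∂F_z/∂y - ∂F_y/∂z = -10x z,
    (∇ × F)_y = ∂F_x/∂z - ∂F_z/∂x = -10y z,
    (∇ × F)_z = ∂F_y/∂x - ∂F_x/∂y = 10z^2 + 10.

On z = 3, (curl F)_z = 100.

Convert to polar (x = r cos θ, y = r sin θ, dA = r dr dθ); the integrand becomes 100, so

    ∬_D (curl F)_z dA = ∫_0^{2π} ∫_0^{2} (100) · r dr dθ.

Inner (r from 0 to 2): 200.
Outer (θ from 0 to 2π): 400π.

Therefore ∮_C F · dr = 400π.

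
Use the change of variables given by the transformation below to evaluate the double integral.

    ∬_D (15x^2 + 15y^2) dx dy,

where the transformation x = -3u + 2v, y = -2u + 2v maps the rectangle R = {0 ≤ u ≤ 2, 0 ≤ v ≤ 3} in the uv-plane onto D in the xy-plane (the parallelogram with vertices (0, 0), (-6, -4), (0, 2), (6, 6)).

Compute the Jacobian determinant of (x, y) with respect to (u, v):

    ∂(x,y)/∂(u,v) = | -3  2 | = (-3)(2) - (2)(-2) = -2.
                   | -2  2 |

Its absolute value is |J| = 2 (the area scaling factor).

Substituting x = -3u + 2v, y = -2u + 2v into the integrand,

    15x^2 + 15y^2 → 195u^2 - 300u v + 120v^2,

so the integral becomes

    ∬_R (195u^2 - 300u v + 120v^2) · |J| du dv = ∫_0^2 ∫_0^3 (390u^2 - 600u v + 240v^2) dv du.

Inner (v): 1170u^2 - 2700u + 2160.
Outer (u): 2040.

Therefore ∬_D (15x^2 + 15y^2) dx dy = 2040.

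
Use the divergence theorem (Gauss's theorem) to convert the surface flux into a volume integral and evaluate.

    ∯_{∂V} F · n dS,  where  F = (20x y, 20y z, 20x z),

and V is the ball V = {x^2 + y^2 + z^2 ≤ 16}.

By the divergence theorem,

    ∯_{∂V} F · n dS = ∭_V (∇ · F) dV.

Compute the divergence:
    ∇ · F = ∂F_x/∂x + ∂F_y/∂y + ∂F_z/∂z = 20y + 20z + 20x = 20x + 20y + 20z.

In spherical coordinates, x = ρ sin(φ) cos(θ), y = ρ sin(φ) sin(θ), z = ρ cos(φ), dV = ρ^2 sin(φ) dρ dφ dθ, with 0 ≤ ρ ≤ 4, 0 ≤ φ ≤ π, 0 ≤ θ ≤ 2π.

The integrand, after substitution and multiplying by the volume element, becomes (20ρ (sqrt(2)sin(φ)sin(θ + π/4) + cos(φ))) · ρ^2 sin(φ), so

    ∭_V (∇·F) dV = ∫_0^{2π} ∫_0^{π} ∫_0^{4} (20ρ (sqrt(2)sin(φ)sin(θ + π/4) + cos(φ))) · ρ^2 sin(φ) dρ dφ dθ.

Inner (ρ from 0 to 4): 1280(sqrt(2)sin(φ)sin(θ + π/4) + cos(φ))sin(φ).
Middle (φ from 0 to π): 640sqrt(2)π sin(θ + π/4).
Outer (θ from 0 to 2π): 0.

Therefore ∯_{∂V} F · n dS = 0.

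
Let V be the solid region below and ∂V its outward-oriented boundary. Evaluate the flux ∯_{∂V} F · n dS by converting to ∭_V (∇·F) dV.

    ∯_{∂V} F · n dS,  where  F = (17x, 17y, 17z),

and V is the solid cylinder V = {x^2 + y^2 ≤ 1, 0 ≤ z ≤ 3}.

By the divergence theorem,

    ∯_{∂V} F · n dS = ∭_V (∇ · F) dV.

Compute the divergence:
    ∇ · F = ∂F_x/∂x + ∂F_y/∂y + ∂F_z/∂z = 17 + 17 + 17 = 51.

In cylindrical coordinates, x = r cos(θ), y = r sin(θ), z = z, dV = r dr dθ dz, with 0 ≤ r ≤ 1, 0 ≤ θ ≤ 2π, 0 ≤ z ≤ 3.

The integrand, after substitution and multiplying by the volume element, becomes (51) · r, so

    ∭_V (∇·F) dV = ∫_0^{2π} ∫_0^{1} ∫_0^{3} (51) · r dz dr dθ.

Inner (z from 0 to 3): 153r.
Middle (r from 0 to 1): 153/2.
Outer (θ from 0 to 2π): 153π.

Therefore ∯_{∂V} F · n dS = 153π.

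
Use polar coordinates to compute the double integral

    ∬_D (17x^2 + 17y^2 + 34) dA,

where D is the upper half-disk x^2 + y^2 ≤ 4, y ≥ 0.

The region D is 0 ≤ r ≤ 2, 0 ≤ θ ≤ π in polar coordinates, where x = r cos(θ), y = r sin(θ), and dA = r dr dθ.

Under the substitution, the integrand becomes 17r^2 + 34, so

    ∬_D (17x^2 + 17y^2 + 34) dA = ∫_{0}^{π} ∫_{0}^{2} (17r^2 + 34) · r dr dθ.

Inner integral (in r): ∫_{0}^{2} (17r^2 + 34) · r dr = 136.

Outer integral (in θ): ∫_{0}^{π} (136) dθ = 136π.

Therefore ∬_D (17x^2 + 17y^2 + 34) dA = 136π.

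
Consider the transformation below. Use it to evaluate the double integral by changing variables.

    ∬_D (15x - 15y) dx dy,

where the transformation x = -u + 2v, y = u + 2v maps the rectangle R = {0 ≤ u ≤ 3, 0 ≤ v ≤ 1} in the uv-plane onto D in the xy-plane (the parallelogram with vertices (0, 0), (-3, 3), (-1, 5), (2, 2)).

Compute the Jacobian determinant of (x, y) with respect to (u, v):

    ∂(x,y)/∂(u,v) = | -1  2 | = (-1)(2) - (2)(1) = -4.
                   | 1  2 |

Its absolute value is |J| = 4 (the area scaling factor).

Substituting x = -u + 2v, y = u + 2v into the integrand,

    15x - 15y → -30u,

so the integral becomes

    ∬_R (-30u) · |J| du dv = ∫_0^3 ∫_0^1 (-120u) dv du.

Inner (v): -120u.
Outer (u): -540.

Therefore ∬_D (15x - 15y) dx dy = -540.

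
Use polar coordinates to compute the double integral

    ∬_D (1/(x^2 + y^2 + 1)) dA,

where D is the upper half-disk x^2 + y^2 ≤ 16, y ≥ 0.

The region D is 0 ≤ r ≤ 4, 0 ≤ θ ≤ π in polar coordinates, where x = r cos(θ), y = r sin(θ), and dA = r dr dθ.

Under the substitution, the integrand becomes 1/(r^2 + 1), so

    ∬_D (1/(x^2 + y^2 + 1)) dA = ∫_{0}^{π} ∫_{0}^{4} (1/(r^2 + 1)) · r dr dθ.

Inner integral (in r): ∫_{0}^{4} (1/(r^2 + 1)) · r dr = log(17)/2.

Outer integral (in θ): ∫_{0}^{π} (log(17)/2) dθ = π log(17)/2.

Therefore ∬_D (1/(x^2 + y^2 + 1)) dA = π log(17)/2.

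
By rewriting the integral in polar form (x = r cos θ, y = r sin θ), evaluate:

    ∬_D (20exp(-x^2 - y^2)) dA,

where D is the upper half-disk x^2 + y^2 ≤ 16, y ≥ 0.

The region D is 0 ≤ r ≤ 4, 0 ≤ θ ≤ π in polar coordinates, where x = r cos(θ), y = r sin(θ), and dA = r dr dθ.

Under the substitution, the integrand becomes 20exp(-r^2), so

    ∬_D (20exp(-x^2 - y^2)) dA = ∫_{0}^{π} ∫_{0}^{4} (20exp(-r^2)) · r dr dθ.

Inner integral (in r): ∫_{0}^{4} (20exp(-r^2)) · r dr = 10 - 10exp(-16).

Outer integral (in θ): ∫_{0}^{π} (10 - 10exp(-16)) dθ = -10π exp(-16) + 10π.

Therefore ∬_D (20exp(-x^2 - y^2)) dA = -10π exp(-16) + 10π.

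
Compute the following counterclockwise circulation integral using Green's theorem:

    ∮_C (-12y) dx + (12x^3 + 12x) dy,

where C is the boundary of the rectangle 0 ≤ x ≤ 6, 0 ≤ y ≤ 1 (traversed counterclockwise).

Green's theorem converts the closed line integral into a double integral over the enclosed region D:

    ∮_C P dx + Q dy = ∬_D (∂Q/∂x - ∂P/∂y) dA.

Here P = -12y, Q = 12x^3 + 12x, so

    ∂Q/∂x = 36x^2 + 12,    ∂P/∂y = -12,
    ∂Q/∂x - ∂P/∂y = 36x^2 + 24.

D is the region 0 ≤ x ≤ 6, 0 ≤ y ≤ 1. Evaluating the double integral:

    ∬_D (36x^2 + 24) dA = ∫_0^{6} ∫_0^{1} (36x^2 + 24) dy dx.

Inner (y from 0 to 1): 36x^2 + 24.
Outer (x from 0 to 6): 2736.

Therefore ∮_C P dx + Q dy = 2736.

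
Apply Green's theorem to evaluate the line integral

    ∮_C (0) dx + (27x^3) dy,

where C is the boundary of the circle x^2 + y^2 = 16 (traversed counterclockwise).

Green's theorem converts the closed line integral into a double integral over the enclosed region D:

    ∮_C P dx + Q dy = ∬_D (∂Q/∂x - ∂P/∂y) dA.

Here P = 0, Q = 27x^3, so

    ∂Q/∂x = 81x^2,    ∂P/∂y = 0,
    ∂Q/∂x - ∂P/∂y = 81x^2.

D is the region x^2 + y^2 ≤ 16. Evaluating the double integral:

In polar coordinates (x = r cos θ, y = r sin θ, dA = r dr dθ) the integrand becomes 81r^2cos(θ)^2, so

    ∬_D (81x^2) dA = ∫_0^{2π} ∫_0^{4} (81r^2cos(θ)^2) · r dr dθ.

Inner (r from 0 to 4): 5184cos(θ)^2.
Outer (θ from 0 to 2π): 5184π.

Therefore ∮_C P dx + Q dy = 5184π.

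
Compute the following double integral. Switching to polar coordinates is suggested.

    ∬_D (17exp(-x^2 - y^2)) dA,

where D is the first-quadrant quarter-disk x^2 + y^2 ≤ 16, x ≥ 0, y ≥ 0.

The region D is 0 ≤ r ≤ 4, 0 ≤ θ ≤ π/2 in polar coordinates, where x = r cos(θ), y = r sin(θ), and dA = r dr dθ.

Under the substitution, the integrand becomes 17exp(-r^2), so

    ∬_D (17exp(-x^2 - y^2)) dA = ∫_{0}^{π/2} ∫_{0}^{4} (17exp(-r^2)) · r dr dθ.

Inner integral (in r): ∫_{0}^{4} (17exp(-r^2)) · r dr = 17/2 - 17exp(-16)/2.

Outer integral (in θ): ∫_{0}^{π/2} (17/2 - 17exp(-16)/2) dθ = -17π (1 - exp(16))exp(-16)/4.

Therefore ∬_D (17exp(-x^2 - y^2)) dA = -17π (1 - exp(16))exp(-16)/4.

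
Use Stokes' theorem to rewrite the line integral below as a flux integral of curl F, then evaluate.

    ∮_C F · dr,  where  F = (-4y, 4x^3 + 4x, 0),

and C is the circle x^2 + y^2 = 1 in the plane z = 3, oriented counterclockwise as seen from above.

Let S be the flat disk x^2 + y^2 ≤ 1 in the plane z = 3, with upward unit normal n̂ = ẑ. By Stokes' theorem,

    ∮_C F · dr = ∬_S (∇ × F) · n̂ dS = ∬_D (curl F)_z dA,

where D is the disk x^2 + y^2 ≤ 1.

Compute the curl of F = (-4y, 4x^3 + 4x, 0):
    (∇ × F)_x = ∂F_z/∂y - ∂F_y/∂z = 0,
    (∇ × F)_y = ∂F_x/∂z - ∂F_z/∂x = 0,
    (∇ × F)_z = ∂F_y/∂x - ∂F_x/∂y = 12x^2 + 8.

On z = 3, (curl F)_z = 12x^2 + 8.

Convert to polar (x = r cos θ, y = r sin θ, dA = r dr dθ); the integrand becomes 12r^2cos(θ)^2 + 8, so

    ∬_D (curl F)_z dA = ∫_0^{2π} ∫_0^{1} (12r^2cos(θ)^2 + 8) · r dr dθ.

Inner (r from 0 to 1): 3cos(θ)^2 + 4.
Outer (θ from 0 to 2π): 11π.

Therefore ∮_C F · dr = 11π.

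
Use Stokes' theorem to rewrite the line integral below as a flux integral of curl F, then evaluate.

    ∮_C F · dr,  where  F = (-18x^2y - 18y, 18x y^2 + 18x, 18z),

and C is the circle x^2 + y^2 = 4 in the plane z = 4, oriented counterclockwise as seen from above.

Let S be the flat disk x^2 + y^2 ≤ 4 in the plane z = 4, with upward unit normal n̂ = ẑ. By Stokes' theorem,

    ∮_C F · dr = ∬_S (∇ × F) · n̂ dS = ∬_D (curl F)_z dA,

where D is the disk x^2 + y^2 ≤ 4.

Compute the curl of F = (-18x^2y - 18y, 18x y^2 + 18x, 18z):
    (∇ × F)_x = ∂F_z/∂y - ∂F_y/∂z = 0,
    (∇ × F)_y = ∂F_x/∂z - ∂F_z/∂x = 0,
    (∇ × F)_z = ∂F_y/∂x - ∂F_x/∂y = 18x^2 + 18y^2 + 36.

On z = 4, (curl F)_z = 18x^2 + 18y^2 + 36.

Convert to polar (x = r cos θ, y = r sin θ, dA = r dr dθ); the integrand becomes 18r^2 + 36, so

    ∬_D (curl F)_z dA = ∫_0^{2π} ∫_0^{2} (18r^2 + 36) · r dr dθ.

Inner (r from 0 to 2): 144.
Outer (θ from 0 to 2π): 288π.

Therefore ∮_C F · dr = 288π.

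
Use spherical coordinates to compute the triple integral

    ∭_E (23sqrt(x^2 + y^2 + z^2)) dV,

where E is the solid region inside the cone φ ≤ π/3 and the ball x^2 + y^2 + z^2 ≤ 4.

In spherical coordinates, x = ρ sin(φ) cos(θ), y = ρ sin(φ) sin(θ), z = ρ cos(φ), and dV = ρ^2 sin(φ) dρ dφ dθ.

The integrand becomes 23ρ, so

    ∭_E (23sqrt(x^2 + y^2 + z^2)) dV = ∫_{0}^{2π} ∫_{0}^{π/3} ∫_{0}^{2} (23ρ) · ρ^2 sin(φ) dρ dφ dθ.

Inner (ρ): 92sin(φ).
Middle (φ): 46.
Outer (θ): 92π.

Therefore the triple integral equals 92π.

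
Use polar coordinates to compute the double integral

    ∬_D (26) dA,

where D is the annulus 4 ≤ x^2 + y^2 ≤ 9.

The region D is 2 ≤ r ≤ 3, 0 ≤ θ ≤ 2π in polar coordinates, where x = r cos(θ), y = r sin(θ), and dA = r dr dθ.

Under the substitution, the integrand becomes 26, so

    ∬_D (26) dA = ∫_{0}^{2π} ∫_{2}^{3} (26) · r dr dθ.

Inner integral (in r): ∫_{2}^{3} (26) · r dr = 65.

Outer integral (in θ): ∫_{0}^{2π} (65) dθ = 130π.

Therefore ∬_D (26) dA = 130π.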